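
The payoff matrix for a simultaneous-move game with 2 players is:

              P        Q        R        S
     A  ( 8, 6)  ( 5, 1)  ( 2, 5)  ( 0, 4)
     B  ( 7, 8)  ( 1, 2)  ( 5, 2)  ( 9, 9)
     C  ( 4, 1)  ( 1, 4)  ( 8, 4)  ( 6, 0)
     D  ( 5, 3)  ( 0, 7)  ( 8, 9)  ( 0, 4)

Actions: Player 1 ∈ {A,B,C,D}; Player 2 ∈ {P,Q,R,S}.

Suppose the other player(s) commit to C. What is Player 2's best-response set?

u_2(P vs C) = 1
u_2(Q vs C) = 4
u_2(R vs C) = 4
u_2(S vs C) = 0
max payoff 4 at {Q,R}

argmax u_2 = {Q,R}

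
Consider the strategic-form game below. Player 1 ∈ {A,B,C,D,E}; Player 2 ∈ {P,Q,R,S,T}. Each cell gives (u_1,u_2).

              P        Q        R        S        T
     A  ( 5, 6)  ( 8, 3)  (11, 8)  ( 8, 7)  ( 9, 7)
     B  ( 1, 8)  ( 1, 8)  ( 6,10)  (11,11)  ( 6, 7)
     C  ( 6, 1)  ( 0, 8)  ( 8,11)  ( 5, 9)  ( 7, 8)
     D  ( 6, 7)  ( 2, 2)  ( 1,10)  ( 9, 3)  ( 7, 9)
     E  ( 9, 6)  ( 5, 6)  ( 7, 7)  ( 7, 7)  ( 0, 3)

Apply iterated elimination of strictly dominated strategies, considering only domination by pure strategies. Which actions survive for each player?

P2 drop P (R beats it: A:8>6 B:10>8 C:11>1 D:10>7 E:7>6)
P1 drop C (A beats it: Q:8>0 R:11>8 S:8>5 T:9>7)
P1 drop E (A beats it: Q:8>5 R:11>7 S:8>7 T:9>0)
P2 drop Q (R beats it: A:8>3 B:10>8 D:10>2)
P2 drop T (R beats it: A:8>7 B:10>7 D:10>9)
P1 drop D (B beats it: R:6>1 S:11>9)
P1→{A,B} P2→{R,S}

Survivors P1:{A,B} P2:{R,S}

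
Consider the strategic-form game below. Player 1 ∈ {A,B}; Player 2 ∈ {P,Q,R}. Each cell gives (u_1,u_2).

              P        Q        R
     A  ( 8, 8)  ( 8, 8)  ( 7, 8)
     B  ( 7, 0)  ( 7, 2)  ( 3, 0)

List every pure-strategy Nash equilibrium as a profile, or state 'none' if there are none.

Nash profiles: (A,P), (A,Q), (A,R)

(A,P): NE
(A,Q): NE
(A,R): NE
(B,P): not NE [P1→A gives 8>7; P2→Q gives 2>0]
(B,Q): not NE [P1→A gives 8>7]
(B,R): not NE [P1→A gives 7>3; P2→Q gives 2>0]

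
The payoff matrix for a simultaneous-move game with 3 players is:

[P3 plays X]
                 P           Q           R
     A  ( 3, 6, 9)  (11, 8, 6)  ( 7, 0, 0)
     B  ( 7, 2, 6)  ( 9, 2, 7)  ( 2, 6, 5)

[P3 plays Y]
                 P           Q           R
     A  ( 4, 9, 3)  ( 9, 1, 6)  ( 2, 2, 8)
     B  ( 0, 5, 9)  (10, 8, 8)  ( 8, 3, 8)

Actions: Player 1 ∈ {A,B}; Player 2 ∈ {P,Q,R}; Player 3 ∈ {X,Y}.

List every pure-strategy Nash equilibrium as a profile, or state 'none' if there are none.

NE set: (A,Q,X), (B,Q,Y)

(A,P,X): not NE [P1→B gives 7>3; P2→Q gives 8>6]
(A,P,Y): not NE [P3→X gives 9>3]
(A,Q,X): NE
(A,Q,Y): not NE [P1→B gives 10>9; P2→P gives 9>1]
(A,R,X): not NE [P2→Q gives 8>0; P3→Y gives 8>0]
(A,R,Y): not NE [P1→B gives 8>2; P2→P gives 9>2]
(B,P,X): not NE [P2→R gives 6>2; P3→Y gives 9>6]
(B,P,Y): not NE [P1→A gives 4>0; P2→Q gives 8>5]
(B,Q,X): not NE [P1→A gives 11>9; P2→R gives 6>2; P3→Y gives 8>7]
(B,Q,Y): NE
(B,R,X): not NE [P1→A gives 7>2; P3→Y gives 8>5]
(B,R,Y): not NE [P2→Q gives 8>3]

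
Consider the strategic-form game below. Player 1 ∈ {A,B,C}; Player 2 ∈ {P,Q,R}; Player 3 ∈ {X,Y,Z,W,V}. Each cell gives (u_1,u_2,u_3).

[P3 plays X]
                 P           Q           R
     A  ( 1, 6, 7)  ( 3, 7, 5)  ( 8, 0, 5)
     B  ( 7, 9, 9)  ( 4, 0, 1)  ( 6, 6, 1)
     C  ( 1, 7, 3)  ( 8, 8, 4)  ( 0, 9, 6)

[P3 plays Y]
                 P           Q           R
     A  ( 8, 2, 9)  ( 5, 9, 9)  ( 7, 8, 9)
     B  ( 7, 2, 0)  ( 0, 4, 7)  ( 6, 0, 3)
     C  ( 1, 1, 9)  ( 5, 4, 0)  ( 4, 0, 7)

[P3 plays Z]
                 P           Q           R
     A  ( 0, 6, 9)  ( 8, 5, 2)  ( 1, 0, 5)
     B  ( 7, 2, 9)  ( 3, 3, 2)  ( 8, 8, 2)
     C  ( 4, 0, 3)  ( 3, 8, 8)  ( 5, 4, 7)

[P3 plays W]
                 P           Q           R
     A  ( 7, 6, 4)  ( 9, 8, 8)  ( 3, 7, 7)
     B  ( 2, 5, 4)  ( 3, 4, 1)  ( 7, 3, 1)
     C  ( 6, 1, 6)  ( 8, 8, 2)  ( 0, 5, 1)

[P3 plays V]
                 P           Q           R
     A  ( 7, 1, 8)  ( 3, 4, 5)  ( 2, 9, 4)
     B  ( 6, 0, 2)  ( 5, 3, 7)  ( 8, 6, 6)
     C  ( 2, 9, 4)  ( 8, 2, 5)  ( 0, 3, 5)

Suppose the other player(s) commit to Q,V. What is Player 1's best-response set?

u_1(A vs Q,V) = 3
u_1(B vs Q,V) = 5
u_1(C vs Q,V) = 8
max payoff 8 at {C}

P1 best: {C}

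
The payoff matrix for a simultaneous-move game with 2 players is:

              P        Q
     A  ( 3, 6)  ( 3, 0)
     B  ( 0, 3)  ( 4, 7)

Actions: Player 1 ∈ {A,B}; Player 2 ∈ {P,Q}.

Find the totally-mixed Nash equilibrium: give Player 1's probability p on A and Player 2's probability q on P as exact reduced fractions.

p=2/5, q=1/4

P1 indiff ⇒ q·3+(1-q)·3 = q·0+(1-q)·4 ⇒ q(3) = (1-q)(1) ⇒ q = 1/4
P2 indiff ⇒ p·6+(1-p)·3 = p·0+(1-p)·7 ⇒ p(6) = (1-p)(4) ⇒ p = 2/5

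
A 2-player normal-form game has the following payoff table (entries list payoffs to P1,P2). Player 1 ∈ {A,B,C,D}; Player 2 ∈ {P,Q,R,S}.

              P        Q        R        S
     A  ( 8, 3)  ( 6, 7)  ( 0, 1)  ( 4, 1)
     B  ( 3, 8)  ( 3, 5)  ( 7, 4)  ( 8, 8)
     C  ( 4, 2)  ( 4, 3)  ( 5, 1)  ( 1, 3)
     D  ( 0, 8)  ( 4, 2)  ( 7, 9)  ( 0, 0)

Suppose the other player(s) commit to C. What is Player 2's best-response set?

P2 best: {Q,S}

u_2(P vs C) = 2
u_2(Q vs C) = 3
u_2(R vs C) = 1
u_2(S vs C) = 3
max payoff 3 at {Q,S}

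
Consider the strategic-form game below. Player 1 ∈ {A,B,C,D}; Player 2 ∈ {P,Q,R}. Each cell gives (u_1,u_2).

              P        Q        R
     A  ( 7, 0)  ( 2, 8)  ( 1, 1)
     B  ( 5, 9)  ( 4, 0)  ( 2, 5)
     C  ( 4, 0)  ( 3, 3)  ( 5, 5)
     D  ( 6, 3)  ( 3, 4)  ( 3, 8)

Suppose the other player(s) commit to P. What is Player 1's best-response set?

u_1(A vs P) = 7
u_1(B vs P) = 5
u_1(C vs P) = 4
u_1(D vs P) = 6
max payoff 7 at {A}

BR_1 = {A}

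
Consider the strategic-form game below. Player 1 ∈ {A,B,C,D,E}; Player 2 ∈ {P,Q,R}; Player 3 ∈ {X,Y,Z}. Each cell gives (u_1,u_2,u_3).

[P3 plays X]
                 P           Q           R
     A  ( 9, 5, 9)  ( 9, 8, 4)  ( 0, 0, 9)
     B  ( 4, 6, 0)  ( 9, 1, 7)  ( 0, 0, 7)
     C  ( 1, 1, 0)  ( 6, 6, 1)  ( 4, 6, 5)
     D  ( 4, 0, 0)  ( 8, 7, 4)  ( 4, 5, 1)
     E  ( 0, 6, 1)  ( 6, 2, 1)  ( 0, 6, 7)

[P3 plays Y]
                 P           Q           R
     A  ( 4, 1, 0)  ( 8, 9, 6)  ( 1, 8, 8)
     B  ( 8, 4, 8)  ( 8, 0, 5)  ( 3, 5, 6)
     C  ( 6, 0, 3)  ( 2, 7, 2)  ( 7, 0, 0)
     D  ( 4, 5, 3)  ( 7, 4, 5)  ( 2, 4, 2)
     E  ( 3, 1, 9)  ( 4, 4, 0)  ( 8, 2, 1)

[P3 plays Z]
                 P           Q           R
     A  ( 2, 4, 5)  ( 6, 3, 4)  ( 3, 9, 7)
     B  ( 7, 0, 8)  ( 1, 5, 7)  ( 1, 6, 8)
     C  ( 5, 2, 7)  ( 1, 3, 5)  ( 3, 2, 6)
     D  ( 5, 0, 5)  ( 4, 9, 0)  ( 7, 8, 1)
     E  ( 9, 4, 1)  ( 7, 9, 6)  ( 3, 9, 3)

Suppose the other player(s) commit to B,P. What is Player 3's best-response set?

u_3(X vs B,P) = 0
u_3(Y vs B,P) = 8
u_3(Z vs B,P) = 8
max payoff 8 at {Y,Z}

BR_3 = {Y,Z}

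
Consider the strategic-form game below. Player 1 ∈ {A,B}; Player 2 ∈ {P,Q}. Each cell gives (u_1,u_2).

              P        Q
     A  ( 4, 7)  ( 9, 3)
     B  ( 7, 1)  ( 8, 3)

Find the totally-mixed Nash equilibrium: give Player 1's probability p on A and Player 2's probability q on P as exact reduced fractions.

P1 mixes 1/3 on A; P2 mixes 1/4 on P

P1 indiff ⇒ q·4+(1-q)·9 = q·7+(1-q)·8 ⇒ q(-3) = (1-q)(-1) ⇒ q = 1/4
P2 indiff ⇒ p·7+(1-p)·1 = p·3+(1-p)·3 ⇒ p(4) = (1-p)(2) ⇒ p = 1/3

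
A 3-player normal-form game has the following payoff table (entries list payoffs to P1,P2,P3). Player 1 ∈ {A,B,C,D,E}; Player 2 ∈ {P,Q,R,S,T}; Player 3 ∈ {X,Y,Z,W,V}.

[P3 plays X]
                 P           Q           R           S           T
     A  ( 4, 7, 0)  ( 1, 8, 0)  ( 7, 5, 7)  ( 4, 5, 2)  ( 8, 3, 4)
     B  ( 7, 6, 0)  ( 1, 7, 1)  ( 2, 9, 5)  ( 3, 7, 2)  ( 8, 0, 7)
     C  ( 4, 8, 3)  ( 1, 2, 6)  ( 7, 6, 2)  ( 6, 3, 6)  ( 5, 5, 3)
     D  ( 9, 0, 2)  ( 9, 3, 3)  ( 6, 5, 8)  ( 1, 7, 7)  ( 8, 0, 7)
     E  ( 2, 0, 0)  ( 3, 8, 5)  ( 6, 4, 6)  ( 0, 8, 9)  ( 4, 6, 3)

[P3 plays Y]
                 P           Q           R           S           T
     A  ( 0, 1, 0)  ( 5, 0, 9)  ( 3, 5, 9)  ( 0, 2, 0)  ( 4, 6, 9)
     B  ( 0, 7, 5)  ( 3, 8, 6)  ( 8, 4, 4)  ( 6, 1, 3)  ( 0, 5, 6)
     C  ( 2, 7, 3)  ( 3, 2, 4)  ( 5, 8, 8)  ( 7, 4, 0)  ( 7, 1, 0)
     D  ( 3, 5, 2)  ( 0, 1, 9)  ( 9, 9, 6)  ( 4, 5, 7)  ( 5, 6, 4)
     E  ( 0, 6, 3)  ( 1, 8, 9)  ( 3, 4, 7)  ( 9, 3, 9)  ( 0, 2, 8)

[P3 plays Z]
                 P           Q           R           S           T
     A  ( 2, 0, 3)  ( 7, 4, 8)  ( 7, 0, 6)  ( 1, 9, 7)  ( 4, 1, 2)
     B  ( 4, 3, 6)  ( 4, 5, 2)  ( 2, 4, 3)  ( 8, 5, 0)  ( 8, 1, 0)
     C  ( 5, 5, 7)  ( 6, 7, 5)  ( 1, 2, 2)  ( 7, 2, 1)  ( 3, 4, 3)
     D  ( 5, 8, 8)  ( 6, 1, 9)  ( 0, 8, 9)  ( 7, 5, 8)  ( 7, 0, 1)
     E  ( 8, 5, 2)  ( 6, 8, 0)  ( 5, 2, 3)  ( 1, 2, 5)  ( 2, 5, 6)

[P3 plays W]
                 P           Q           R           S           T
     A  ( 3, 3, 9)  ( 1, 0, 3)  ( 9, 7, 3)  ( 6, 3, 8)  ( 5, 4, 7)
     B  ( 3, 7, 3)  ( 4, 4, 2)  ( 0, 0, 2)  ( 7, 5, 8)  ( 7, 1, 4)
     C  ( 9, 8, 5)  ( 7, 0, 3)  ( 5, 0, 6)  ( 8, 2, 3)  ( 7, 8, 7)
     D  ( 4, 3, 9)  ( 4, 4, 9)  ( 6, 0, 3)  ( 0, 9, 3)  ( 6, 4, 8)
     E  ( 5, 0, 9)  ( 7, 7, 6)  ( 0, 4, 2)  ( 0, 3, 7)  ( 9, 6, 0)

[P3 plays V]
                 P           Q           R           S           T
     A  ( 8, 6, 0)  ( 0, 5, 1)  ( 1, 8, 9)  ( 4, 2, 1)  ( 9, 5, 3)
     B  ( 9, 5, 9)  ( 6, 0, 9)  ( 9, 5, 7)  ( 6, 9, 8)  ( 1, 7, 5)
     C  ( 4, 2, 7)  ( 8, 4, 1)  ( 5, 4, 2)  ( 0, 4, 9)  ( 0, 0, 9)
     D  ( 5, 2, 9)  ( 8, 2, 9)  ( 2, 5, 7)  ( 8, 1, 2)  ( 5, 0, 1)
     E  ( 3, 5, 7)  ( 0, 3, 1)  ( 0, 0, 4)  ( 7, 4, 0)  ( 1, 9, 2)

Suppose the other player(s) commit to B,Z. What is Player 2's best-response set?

argmax u_2 = {Q,S}

u_2(P vs B,Z) = 3
u_2(Q vs B,Z) = 5
u_2(R vs B,Z) = 4
u_2(S vs B,Z) = 5
u_2(T vs B,Z) = 1
max payoff 5 at {Q,S}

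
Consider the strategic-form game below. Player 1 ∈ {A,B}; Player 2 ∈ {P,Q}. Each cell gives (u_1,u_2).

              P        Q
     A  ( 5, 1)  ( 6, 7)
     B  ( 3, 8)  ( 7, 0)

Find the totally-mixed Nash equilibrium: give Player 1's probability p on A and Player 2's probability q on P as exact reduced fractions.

p=4/7, q=1/3

P1 indiff ⇒ q·5+(1-q)·6 = q·3+(1-q)·7 ⇒ q(2) = (1-q)(1) ⇒ q = 1/3
P2 indiff ⇒ p·1+(1-p)·8 = p·7+(1-p)·0 ⇒ p(-6) = (1-p)(-8) ⇒ p = 4/7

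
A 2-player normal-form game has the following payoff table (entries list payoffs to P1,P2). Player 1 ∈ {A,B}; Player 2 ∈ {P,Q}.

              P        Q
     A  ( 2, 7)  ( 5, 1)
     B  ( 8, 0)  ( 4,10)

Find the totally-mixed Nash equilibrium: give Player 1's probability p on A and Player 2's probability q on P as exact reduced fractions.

P1 indiff ⇒ q·2+(1-q)·5 = q·8+(1-q)·4 ⇒ q(-6) = (1-q)(-1) ⇒ q = 1/7
P2 indiff ⇒ p·7+(1-p)·0 = p·1+(1-p)·10 ⇒ p(6) = (1-p)(10) ⇒ p = 5/8

p=5/8, q=1/7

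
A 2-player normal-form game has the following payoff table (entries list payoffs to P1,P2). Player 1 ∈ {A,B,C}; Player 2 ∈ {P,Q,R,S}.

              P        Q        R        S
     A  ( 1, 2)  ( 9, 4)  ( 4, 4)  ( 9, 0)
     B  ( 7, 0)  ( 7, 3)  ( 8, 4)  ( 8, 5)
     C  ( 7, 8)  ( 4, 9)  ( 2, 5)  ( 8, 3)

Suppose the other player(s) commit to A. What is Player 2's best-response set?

BR_2 = {Q,R}

u_2(P vs A) = 2
u_2(Q vs A) = 4
u_2(R vs A) = 4
u_2(S vs A) = 0
max payoff 4 at {Q,R}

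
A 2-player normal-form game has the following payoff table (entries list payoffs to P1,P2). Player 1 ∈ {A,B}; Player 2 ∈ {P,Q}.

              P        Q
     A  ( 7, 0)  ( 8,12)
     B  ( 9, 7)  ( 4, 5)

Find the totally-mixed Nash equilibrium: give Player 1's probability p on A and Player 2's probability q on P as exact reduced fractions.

(p,q) = (1/7, 2/3)

P1 indiff ⇒ q·7+(1-q)·8 = q·9+(1-q)·4 ⇒ q(-2) = (1-q)(-4) ⇒ q = 2/3
P2 indiff ⇒ p·0+(1-p)·7 = p·12+(1-p)·5 ⇒ p(-12) = (1-p)(-2) ⇒ p = 1/7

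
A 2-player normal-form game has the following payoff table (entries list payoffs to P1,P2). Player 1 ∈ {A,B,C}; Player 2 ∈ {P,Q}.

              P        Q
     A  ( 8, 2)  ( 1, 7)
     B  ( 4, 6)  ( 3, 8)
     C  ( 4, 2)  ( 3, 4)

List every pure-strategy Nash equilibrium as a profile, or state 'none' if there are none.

PSNE = {(B,Q), (C,Q)}

(A,P): not NE [P2→Q gives 7>2]
(A,Q): not NE [P1→C gives 3>1]
(B,P): not NE [P1→A gives 8>4; P2→Q gives 8>6]
(B,Q): NE
(C,P): not NE [P1→A gives 8>4; P2→Q gives 4>2]
(C,Q): NE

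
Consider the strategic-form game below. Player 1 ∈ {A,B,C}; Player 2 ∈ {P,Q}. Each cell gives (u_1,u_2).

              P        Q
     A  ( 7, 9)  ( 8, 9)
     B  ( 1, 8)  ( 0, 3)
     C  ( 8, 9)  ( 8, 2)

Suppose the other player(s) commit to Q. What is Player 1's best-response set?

u_1(A vs Q) = 8
u_1(B vs Q) = 0
u_1(C vs Q) = 8
max payoff 8 at {A,C}

BR_1 = {A,C}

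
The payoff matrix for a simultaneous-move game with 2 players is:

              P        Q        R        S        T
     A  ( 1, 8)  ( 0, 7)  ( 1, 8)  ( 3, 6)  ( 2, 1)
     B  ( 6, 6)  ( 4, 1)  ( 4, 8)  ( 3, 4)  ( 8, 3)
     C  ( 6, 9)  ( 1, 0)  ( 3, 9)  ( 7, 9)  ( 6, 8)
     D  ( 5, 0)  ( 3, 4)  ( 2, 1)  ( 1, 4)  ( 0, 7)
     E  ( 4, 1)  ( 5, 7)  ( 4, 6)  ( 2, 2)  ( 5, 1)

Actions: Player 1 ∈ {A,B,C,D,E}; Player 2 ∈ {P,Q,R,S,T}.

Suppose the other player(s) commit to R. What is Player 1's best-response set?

BR_1 = {B,E}

u_1(A vs R) = 1
u_1(B vs R) = 4
u_1(C vs R) = 3
u_1(D vs R) = 2
u_1(E vs R) = 4
max payoff 4 at {B,E}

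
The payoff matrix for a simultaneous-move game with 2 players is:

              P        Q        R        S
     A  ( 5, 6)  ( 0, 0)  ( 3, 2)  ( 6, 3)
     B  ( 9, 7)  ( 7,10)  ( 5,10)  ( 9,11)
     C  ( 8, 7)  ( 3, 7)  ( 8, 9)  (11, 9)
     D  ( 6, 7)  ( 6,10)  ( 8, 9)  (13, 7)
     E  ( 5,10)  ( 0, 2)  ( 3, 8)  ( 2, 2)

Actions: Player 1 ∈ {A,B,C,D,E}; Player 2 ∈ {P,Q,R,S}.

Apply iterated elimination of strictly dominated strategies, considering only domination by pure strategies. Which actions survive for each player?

P1 drop A (B beats it: P:9>5 Q:7>0 R:5>3 S:9>6)
P1 drop E (B beats it: P:9>5 Q:7>0 R:5>3 S:9>2)
P2 drop P (R beats it: B:10>7 C:9>7 D:9>7)
P1→{B,C,D} P2→{Q,R,S}

Remaining: P1:{B,C,D} P2:{Q,R,S}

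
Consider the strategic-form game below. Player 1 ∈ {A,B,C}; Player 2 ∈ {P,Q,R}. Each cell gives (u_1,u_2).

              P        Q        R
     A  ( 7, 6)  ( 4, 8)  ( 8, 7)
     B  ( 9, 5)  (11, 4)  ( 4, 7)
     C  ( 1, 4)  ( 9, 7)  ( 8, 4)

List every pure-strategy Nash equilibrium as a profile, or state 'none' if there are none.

No pure NE.

(A,P): not NE [P1→B gives 9>7; P2→Q gives 8>6]
(A,Q): not NE [P1→B gives 11>4]
(A,R): not NE [P2→Q gives 8>7]
(B,P): not NE [P2→R gives 7>5]
(B,Q): not NE [P2→R gives 7>4]
(B,R): not NE [P1→C gives 8>4]
(C,P): not NE [P1→B gives 9>1; P2→Q gives 7>4]
(C,Q): not NE [P1→B gives 11>9]
(C,R): not NE [P2→Q gives 7>4]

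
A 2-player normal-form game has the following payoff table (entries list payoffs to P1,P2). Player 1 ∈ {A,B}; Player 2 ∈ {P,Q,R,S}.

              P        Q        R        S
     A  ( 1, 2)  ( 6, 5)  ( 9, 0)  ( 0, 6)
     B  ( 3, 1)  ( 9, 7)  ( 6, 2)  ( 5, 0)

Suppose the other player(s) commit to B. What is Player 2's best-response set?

u_2(P vs B) = 1
u_2(Q vs B) = 7
u_2(R vs B) = 2
u_2(S vs B) = 0
max payoff 7 at {Q}

P2 best: {Q}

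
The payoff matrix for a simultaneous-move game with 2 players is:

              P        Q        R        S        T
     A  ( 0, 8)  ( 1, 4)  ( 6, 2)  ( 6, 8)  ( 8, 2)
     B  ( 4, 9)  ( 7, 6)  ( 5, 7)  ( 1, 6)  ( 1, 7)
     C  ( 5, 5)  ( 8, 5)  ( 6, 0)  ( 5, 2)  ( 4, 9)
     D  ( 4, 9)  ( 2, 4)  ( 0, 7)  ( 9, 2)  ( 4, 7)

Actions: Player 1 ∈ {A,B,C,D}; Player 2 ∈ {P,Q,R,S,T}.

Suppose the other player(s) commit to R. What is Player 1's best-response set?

P1 best: {A,C}

u_1(A vs R) = 6
u_1(B vs R) = 5
u_1(C vs R) = 6
u_1(D vs R) = 0
max payoff 6 at {A,C}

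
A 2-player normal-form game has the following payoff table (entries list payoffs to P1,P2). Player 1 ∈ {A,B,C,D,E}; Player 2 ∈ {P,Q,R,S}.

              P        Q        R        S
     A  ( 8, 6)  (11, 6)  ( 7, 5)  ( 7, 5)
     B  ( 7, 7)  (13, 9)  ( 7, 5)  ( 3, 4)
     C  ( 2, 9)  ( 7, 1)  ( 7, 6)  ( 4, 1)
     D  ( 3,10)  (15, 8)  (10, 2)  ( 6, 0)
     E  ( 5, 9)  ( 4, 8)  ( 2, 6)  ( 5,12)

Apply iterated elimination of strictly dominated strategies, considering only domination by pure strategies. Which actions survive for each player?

P1 drop C (D beats it: P:3>2 Q:15>7 R:10>7 S:6>4)
P1 drop E (A beats it: P:8>5 Q:11>4 R:7>2 S:7>5)
P2 drop R (P beats it: A:6>5 B:7>5 D:10>2)
P2 drop S (P beats it: A:6>5 B:7>4 D:10>0)
P1→{A,B,D} P2→{P,Q}

Survivors P1:{A,B,D} P2:{P,Q}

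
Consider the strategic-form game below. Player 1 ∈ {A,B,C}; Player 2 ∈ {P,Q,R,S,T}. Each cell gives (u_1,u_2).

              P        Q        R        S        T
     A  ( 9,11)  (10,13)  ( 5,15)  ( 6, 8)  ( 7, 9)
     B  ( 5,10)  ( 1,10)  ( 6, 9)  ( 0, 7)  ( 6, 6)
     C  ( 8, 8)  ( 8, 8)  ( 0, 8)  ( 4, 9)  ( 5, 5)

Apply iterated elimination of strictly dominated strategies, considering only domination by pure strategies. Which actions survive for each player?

P1 drop C (A beats it: P:9>8 Q:10>8 R:5>0 S:6>4 T:7>5)
P2 drop S (P beats it: A:11>8 B:10>7)
P2 drop T (P beats it: A:11>9 B:10>6)
P1→{A,B} P2→{P,Q,R}

Survivors P1:{A,B} P2:{P,Q,R}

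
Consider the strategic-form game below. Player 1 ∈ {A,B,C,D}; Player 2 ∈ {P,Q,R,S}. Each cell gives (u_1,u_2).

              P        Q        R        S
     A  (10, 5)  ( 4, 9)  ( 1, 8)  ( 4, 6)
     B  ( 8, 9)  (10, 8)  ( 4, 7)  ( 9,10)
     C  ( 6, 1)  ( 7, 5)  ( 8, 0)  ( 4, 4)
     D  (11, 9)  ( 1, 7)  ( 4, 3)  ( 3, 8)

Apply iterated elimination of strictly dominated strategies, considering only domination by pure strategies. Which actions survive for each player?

Survivors P1:{A,B,D} P2:{P,Q,S}

P2 drop R (Q beats it: A:9>8 B:8>7 C:5>0 D:7>3)
P1 drop C (B beats it: P:8>6 Q:10>7 S:9>4)
P1→{A,B,D} P2→{P,Q,S}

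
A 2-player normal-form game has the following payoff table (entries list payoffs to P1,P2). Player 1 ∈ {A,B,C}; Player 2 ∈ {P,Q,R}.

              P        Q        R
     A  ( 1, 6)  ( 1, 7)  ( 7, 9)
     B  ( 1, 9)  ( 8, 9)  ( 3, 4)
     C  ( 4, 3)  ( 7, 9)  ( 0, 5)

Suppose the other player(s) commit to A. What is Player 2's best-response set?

u_2(P vs A) = 6
u_2(Q vs A) = 7
u_2(R vs A) = 9
max payoff 9 at {R}

BR_2 = {R}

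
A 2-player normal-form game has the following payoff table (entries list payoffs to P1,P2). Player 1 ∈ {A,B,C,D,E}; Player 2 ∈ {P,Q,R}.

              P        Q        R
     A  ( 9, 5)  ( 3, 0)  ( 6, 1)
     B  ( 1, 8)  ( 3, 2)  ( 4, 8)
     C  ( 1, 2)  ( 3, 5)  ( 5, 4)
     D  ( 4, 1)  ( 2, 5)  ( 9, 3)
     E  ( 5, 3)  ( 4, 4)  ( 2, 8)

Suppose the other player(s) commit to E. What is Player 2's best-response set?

argmax u_2 = {R}

u_2(P vs E) = 3
u_2(Q vs E) = 4
u_2(R vs E) = 8
max payoff 8 at {R}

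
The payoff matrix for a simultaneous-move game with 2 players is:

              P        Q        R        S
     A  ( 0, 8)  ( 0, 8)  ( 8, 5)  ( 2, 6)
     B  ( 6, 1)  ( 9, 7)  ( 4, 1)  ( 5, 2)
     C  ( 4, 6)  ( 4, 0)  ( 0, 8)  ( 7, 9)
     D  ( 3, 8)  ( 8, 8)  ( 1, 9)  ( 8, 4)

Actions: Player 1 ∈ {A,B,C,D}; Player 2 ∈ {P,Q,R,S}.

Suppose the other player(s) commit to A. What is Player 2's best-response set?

u_2(P vs A) = 8
u_2(Q vs A) = 8
u_2(R vs A) = 5
u_2(S vs A) = 6
max payoff 8 at {P,Q}

argmax u_2 = {P,Q}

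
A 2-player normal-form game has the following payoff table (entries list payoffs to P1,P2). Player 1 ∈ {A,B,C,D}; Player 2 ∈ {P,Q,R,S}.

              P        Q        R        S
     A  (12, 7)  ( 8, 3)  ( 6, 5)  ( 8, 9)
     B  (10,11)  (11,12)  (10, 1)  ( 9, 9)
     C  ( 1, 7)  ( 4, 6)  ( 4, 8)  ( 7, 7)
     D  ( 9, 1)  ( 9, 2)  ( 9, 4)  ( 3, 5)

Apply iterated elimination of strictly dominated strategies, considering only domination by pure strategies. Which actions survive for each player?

P1 drop C (A beats it: P:12>1 Q:8>4 R:6>4 S:8>7)
P1 drop D (B beats it: P:10>9 Q:11>9 R:10>9 S:9>3)
P2 drop R (P beats it: A:7>5 B:11>1)
P1→{A,B} P2→{P,Q,S}

Survivors P1:{A,B} P2:{P,Q,S}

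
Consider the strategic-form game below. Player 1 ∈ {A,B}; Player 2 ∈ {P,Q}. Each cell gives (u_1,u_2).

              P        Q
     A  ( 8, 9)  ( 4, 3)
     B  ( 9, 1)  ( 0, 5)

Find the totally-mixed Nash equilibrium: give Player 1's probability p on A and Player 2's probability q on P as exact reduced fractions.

P1 mixes 2/5 on A; P2 mixes 4/5 on P

P1 indiff ⇒ q·8+(1-q)·4 = q·9+(1-q)·0 ⇒ q(-1) = (1-q)(-4) ⇒ q = 4/5
P2 indiff ⇒ p·9+(1-p)·1 = p·3+(1-p)·5 ⇒ p(6) = (1-p)(4) ⇒ p = 2/5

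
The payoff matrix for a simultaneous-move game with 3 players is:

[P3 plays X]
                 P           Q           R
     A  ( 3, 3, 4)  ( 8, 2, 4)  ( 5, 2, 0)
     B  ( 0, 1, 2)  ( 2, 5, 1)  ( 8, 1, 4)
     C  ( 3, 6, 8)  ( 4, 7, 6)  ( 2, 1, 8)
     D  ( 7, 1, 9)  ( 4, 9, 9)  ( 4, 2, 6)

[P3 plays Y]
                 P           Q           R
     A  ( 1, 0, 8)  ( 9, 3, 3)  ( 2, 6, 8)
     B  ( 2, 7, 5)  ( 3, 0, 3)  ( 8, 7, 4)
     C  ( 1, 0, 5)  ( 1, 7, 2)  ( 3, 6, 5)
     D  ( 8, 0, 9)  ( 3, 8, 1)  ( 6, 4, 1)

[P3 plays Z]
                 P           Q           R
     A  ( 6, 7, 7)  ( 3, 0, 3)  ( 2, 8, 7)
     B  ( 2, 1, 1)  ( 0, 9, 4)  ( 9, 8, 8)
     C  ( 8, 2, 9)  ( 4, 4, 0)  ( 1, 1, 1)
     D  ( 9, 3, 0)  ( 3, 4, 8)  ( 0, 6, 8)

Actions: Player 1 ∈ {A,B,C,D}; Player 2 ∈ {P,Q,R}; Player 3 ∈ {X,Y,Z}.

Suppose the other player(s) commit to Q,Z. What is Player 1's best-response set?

u_1(A vs Q,Z) = 3
u_1(B vs Q,Z) = 0
u_1(C vs Q,Z) = 4
u_1(D vs Q,Z) = 3
max payoff 4 at {C}

P1 best: {C}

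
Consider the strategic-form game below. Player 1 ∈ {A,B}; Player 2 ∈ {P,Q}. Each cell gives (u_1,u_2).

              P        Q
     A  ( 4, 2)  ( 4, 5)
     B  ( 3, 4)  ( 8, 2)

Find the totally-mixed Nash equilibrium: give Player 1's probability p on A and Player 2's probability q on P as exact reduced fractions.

P1 indiff ⇒ q·4+(1-q)·4 = q·3+(1-q)·8 ⇒ q(1) = (1-q)(4) ⇒ q = 4/5
P2 indiff ⇒ p·2+(1-p)·4 = p·5+(1-p)·2 ⇒ p(-3) = (1-p)(-2) ⇒ p = 2/5

p=2/5, q=4/5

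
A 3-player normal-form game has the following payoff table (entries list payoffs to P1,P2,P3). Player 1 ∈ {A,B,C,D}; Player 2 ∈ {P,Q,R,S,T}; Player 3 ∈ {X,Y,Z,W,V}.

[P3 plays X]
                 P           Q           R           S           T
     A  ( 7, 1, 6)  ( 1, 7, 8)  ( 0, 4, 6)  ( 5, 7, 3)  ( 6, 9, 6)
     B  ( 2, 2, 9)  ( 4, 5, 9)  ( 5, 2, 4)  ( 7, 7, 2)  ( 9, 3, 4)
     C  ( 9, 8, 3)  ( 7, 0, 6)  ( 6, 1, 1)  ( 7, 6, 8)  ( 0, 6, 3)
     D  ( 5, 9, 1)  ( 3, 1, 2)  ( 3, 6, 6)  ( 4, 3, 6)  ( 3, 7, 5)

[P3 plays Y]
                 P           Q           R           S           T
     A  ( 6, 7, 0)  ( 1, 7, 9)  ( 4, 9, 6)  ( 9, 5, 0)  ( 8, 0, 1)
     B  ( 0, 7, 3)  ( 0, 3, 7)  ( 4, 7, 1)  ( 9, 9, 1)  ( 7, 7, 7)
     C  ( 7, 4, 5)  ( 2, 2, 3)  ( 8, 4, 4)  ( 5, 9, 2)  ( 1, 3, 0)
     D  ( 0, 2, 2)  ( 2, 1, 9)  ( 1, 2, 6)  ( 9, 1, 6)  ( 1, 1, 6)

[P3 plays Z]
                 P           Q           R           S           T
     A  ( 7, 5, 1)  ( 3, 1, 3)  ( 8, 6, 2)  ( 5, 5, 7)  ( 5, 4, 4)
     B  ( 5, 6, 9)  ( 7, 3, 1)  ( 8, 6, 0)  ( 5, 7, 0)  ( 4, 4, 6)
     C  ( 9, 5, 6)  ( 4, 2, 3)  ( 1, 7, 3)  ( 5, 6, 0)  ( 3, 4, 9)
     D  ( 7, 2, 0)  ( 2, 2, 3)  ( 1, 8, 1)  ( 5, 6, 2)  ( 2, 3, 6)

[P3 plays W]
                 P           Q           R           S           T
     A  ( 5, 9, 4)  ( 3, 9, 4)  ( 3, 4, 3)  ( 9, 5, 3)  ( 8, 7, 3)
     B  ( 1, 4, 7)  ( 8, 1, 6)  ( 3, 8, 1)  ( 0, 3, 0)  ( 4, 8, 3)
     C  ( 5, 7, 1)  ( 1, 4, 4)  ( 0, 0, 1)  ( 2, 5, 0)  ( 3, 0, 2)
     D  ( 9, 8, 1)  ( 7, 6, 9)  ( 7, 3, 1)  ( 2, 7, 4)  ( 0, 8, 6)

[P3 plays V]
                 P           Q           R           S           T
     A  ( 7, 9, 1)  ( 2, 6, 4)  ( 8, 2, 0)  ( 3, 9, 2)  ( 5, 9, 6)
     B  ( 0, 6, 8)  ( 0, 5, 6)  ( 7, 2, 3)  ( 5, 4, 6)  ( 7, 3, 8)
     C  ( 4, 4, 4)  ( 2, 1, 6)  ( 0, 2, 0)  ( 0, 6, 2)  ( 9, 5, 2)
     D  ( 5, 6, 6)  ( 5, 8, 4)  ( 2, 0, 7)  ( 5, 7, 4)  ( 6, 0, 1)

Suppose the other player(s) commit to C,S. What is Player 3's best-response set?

argmax u_3 = {X}

u_3(X vs C,S) = 8
u_3(Y vs C,S) = 2
u_3(Z vs C,S) = 0
u_3(W vs C,S) = 0
u_3(V vs C,S) = 2
max payoff 8 at {X}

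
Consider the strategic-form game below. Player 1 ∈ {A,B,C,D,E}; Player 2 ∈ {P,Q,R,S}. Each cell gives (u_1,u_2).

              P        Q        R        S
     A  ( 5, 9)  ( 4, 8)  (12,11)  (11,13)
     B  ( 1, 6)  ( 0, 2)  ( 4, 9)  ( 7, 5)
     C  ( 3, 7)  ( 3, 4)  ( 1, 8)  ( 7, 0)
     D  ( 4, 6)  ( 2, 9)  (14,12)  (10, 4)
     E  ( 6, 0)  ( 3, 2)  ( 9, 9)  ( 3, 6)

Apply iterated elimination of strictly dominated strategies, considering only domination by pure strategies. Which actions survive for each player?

P1 drop B (A beats it: P:5>1 Q:4>0 R:12>4 S:11>7)
P1 drop C (A beats it: P:5>3 Q:4>3 R:12>1 S:11>7)
P2 drop P (R beats it: A:11>9 D:12>6 E:9>0)
P1 drop E (A beats it: Q:4>3 R:12>9 S:11>3)
P2 drop Q (R beats it: A:11>8 D:12>9)
P1→{A,D} P2→{R,S}

IESDS → P1:{A,D} P2:{R,S}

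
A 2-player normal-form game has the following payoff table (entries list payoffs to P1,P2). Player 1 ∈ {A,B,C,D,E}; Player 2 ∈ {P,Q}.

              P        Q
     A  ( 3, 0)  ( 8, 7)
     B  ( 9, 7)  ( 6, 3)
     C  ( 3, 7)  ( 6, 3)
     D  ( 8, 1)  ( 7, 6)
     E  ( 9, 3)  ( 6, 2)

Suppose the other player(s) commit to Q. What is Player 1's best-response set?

u_1(A vs Q) = 8
u_1(B vs Q) = 6
u_1(C vs Q) = 6
u_1(D vs Q) = 7
u_1(E vs Q) = 6
max payoff 8 at {A}

argmax u_1 = {A}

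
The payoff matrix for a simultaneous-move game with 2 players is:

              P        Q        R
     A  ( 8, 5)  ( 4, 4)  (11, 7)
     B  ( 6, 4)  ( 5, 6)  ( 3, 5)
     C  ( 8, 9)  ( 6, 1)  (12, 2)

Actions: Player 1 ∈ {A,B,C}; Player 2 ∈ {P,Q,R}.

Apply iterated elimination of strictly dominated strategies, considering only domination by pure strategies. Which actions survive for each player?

P1 drop B (C beats it: P:8>6 Q:6>5 R:12>3)
P2 drop Q (P beats it: A:5>4 C:9>1)
P1→{A,C} P2→{P,R}

IESDS → P1:{A,C} P2:{P,R}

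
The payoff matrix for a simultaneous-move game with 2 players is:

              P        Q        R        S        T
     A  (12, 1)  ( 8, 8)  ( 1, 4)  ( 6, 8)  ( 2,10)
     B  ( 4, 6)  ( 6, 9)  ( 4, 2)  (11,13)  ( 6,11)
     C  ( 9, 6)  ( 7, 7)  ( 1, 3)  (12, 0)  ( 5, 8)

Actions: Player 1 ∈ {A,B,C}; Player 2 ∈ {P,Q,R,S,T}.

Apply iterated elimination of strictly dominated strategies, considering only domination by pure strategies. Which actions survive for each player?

Survivors P1:{B,C} P2:{S,T}

P2 drop P (Q beats it: A:8>1 B:9>6 C:7>6)
P2 drop Q (T beats it: A:10>8 B:11>9 C:8>7)
P1 drop A (B beats it: R:4>1 S:11>6 T:6>2)
P2 drop R (T beats it: B:11>2 C:8>3)
P1→{B,C} P2→{S,T}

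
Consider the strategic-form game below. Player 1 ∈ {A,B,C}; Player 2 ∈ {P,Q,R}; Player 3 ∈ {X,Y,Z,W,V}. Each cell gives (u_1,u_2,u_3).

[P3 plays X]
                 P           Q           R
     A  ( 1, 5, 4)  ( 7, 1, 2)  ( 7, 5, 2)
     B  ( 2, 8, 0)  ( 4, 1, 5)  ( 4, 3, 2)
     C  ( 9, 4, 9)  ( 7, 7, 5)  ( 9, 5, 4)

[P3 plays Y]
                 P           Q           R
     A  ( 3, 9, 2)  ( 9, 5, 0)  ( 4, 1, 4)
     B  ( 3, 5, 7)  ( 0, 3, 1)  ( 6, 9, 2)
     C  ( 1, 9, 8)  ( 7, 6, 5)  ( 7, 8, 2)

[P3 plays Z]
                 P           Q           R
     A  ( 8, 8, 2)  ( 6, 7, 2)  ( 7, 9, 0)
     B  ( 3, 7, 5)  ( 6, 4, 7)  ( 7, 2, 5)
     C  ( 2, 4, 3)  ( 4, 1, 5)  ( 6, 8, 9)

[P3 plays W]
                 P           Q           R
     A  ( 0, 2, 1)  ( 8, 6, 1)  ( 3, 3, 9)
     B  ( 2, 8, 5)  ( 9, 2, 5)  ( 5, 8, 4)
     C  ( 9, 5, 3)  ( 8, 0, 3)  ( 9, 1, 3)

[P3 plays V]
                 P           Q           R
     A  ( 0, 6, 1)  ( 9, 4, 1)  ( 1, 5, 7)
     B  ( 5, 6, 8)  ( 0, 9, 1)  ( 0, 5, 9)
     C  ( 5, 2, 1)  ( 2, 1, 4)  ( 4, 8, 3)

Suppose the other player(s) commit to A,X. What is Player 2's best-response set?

BR_2 = {P,R}

u_2(P vs A,X) = 5
u_2(Q vs A,X) = 1
u_2(R vs A,X) = 5
max payoff 5 at {P,R}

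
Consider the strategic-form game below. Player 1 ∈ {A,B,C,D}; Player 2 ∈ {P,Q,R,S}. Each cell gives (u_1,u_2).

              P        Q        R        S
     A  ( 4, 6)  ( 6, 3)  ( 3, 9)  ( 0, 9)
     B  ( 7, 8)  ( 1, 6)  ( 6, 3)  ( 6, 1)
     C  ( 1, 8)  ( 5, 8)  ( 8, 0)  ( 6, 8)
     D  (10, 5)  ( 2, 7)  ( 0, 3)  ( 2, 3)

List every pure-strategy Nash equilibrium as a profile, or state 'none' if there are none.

(A,P): not NE [P1→D gives 10>4; P2→S gives 9>6]
(A,Q): not NE [P2→S gives 9>3]
(A,R): not NE [P1→C gives 8>3]
(A,S): not NE [P1→C gives 6>0]
(B,P): not NE [P1→D gives 10>7]
(B,Q): not NE [P1→A gives 6>1; P2→P gives 8>6]
(B,R): not NE [P1→C gives 8>6; P2→P gives 8>3]
(B,S): not NE [P2→P gives 8>1]
(C,P): not NE [P1→D gives 10>1]
(C,Q): not NE [P1→A gives 6>5]
(C,R): not NE [P2→S gives 8>0]
(C,S): NE
(D,P): not NE [P2→Q gives 7>5]
(D,Q): not NE [P1→A gives 6>2]
(D,R): not NE [P1→C gives 8>0; P2→Q gives 7>3]
(D,S): not NE [P1→C gives 6>2; P2→Q gives 7>3]

NE set: (C,S)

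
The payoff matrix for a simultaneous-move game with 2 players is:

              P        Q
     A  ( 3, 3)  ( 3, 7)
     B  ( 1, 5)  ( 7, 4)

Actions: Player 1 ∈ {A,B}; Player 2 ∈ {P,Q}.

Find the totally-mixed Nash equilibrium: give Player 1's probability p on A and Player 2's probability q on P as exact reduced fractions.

p=1/5, q=2/3

P1 indiff ⇒ q·3+(1-q)·3 = q·1+(1-q)·7 ⇒ q(2) = (1-q)(4) ⇒ q = 2/3
P2 indiff ⇒ p·3+(1-p)·5 = p·7+(1-p)·4 ⇒ p(-4) = (1-p)(-1) ⇒ p = 1/5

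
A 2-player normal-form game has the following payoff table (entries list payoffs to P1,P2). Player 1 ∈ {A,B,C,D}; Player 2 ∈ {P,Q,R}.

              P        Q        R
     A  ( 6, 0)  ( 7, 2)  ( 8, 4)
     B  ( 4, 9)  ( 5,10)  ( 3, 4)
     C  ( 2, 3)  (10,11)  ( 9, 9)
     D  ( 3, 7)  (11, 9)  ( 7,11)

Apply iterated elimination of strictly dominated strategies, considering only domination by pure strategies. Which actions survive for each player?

IESDS → P1:{C,D} P2:{Q,R}

P1 drop B (A beats it: P:6>4 Q:7>5 R:8>3)
P2 drop P (Q beats it: A:2>0 C:11>3 D:9>7)
P1 drop A (C beats it: Q:10>7 R:9>8)
P1→{C,D} P2→{Q,R}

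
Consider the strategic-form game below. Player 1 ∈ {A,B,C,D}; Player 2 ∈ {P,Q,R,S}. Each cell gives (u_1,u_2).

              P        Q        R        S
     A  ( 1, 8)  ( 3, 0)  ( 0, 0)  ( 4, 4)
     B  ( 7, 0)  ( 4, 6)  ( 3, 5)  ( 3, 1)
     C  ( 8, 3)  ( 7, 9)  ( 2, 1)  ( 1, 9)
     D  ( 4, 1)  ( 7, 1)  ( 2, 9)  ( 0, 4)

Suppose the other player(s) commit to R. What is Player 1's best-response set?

BR_1 = {B}

u_1(A vs R) = 0
u_1(B vs R) = 3
u_1(C vs R) = 2
u_1(D vs R) = 2
max payoff 3 at {B}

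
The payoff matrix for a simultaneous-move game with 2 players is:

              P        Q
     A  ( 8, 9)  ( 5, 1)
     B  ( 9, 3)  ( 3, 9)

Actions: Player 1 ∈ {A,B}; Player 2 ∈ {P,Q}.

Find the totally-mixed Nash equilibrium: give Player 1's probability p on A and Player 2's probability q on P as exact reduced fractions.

P1 indiff ⇒ q·8+(1-q)·5 = q·9+(1-q)·3 ⇒ q(-1) = (1-q)(-2) ⇒ q = 2/3
P2 indiff ⇒ p·9+(1-p)·3 = p·1+(1-p)·9 ⇒ p(8) = (1-p)(6) ⇒ p = 3/7

(p,q) = (3/7, 2/3)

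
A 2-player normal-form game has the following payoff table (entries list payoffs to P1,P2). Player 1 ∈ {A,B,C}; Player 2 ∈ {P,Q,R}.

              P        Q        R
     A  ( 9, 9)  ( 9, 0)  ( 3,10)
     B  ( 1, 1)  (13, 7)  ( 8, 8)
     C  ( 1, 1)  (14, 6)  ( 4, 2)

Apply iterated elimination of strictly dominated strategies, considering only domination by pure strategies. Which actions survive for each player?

Survivors P1:{B,C} P2:{Q,R}

P2 drop P (R beats it: A:10>9 B:8>1 C:2>1)
P1 drop A (B beats it: Q:13>9 R:8>3)
P1→{B,C} P2→{Q,R}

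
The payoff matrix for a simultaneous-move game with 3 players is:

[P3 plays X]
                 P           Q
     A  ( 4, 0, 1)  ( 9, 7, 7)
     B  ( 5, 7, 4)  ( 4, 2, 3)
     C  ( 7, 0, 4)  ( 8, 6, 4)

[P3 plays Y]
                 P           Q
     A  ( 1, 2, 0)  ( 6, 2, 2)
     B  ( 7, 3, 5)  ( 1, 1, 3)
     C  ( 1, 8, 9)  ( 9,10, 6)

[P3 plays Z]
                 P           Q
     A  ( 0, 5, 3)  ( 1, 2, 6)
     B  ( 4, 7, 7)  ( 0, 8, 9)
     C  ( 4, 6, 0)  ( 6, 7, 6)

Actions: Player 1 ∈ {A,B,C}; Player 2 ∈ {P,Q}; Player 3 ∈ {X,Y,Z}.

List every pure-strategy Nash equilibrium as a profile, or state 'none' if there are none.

(A,P,X): not NE [P1→C gives 7>4; P2→Q gives 7>0; P3→Z gives 3>1]
(A,P,Y): not NE [P1→B gives 7>1; P3→Z gives 3>0]
(A,P,Z): not NE [P1→C gives 4>0]
(A,Q,X): NE
(A,Q,Y): not NE [P1→C gives 9>6; P3→X gives 7>2]
(A,Q,Z): not NE [P1→C gives 6>1; P2→P gives 5>2; P3→X gives 7>6]
(B,P,X): not NE [P1→C gives 7>5; P3→Z gives 7>4]
(B,P,Y): not NE [P3→Z gives 7>5]
(B,P,Z): not NE [P2→Q gives 8>7]
(B,Q,X): not NE [P1→A gives 9>4; P2→P gives 7>2; P3→Z gives 9>3]
(B,Q,Y): not NE [P1→C gives 9>1; P2→P gives 3>1; P3→Z gives 9>3]
(B,Q,Z): not NE [P1→C gives 6>0]
(C,P,X): not NE [P2→Q gives 6>0; P3→Y gives 9>4]
(C,P,Y): not NE [P1→B gives 7>1; P2→Q gives 10>8]
(C,P,Z): not NE [P2→Q gives 7>6; P3→Y gives 9>0]
(C,Q,X): not NE [P1→A gives 9>8; P3→Z gives 6>4]
(C,Q,Y): NE
(C,Q,Z): NE

PSNE = {(A,Q,X), (C,Q,Y), (C,Q,Z)}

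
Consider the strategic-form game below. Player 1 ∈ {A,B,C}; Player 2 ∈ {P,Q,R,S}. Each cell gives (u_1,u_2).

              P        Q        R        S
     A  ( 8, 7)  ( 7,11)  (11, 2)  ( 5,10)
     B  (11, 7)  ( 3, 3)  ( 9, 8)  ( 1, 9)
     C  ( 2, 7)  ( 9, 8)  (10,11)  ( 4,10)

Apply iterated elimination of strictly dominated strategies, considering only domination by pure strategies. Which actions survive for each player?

Remaining: P1:{A,C} P2:{Q,R,S}

P2 drop P (S beats it: A:10>7 B:9>7 C:10>7)
P1 drop B (A beats it: Q:7>3 R:11>9 S:5>1)
P1→{A,C} P2→{Q,R,S}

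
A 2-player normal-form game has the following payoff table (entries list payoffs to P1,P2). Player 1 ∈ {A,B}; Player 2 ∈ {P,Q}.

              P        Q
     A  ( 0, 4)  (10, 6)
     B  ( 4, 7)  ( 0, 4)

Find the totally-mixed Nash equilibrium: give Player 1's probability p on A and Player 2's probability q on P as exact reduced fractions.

P1 mixes 3/5 on A; P2 mixes 5/7 on P

P1 indiff ⇒ q·0+(1-q)·10 = q·4+(1-q)·0 ⇒ q(-4) = (1-q)(-10) ⇒ q = 5/7
P2 indiff ⇒ p·4+(1-p)·7 = p·6+(1-p)·4 ⇒ p(-2) = (1-p)(-3) ⇒ p = 3/5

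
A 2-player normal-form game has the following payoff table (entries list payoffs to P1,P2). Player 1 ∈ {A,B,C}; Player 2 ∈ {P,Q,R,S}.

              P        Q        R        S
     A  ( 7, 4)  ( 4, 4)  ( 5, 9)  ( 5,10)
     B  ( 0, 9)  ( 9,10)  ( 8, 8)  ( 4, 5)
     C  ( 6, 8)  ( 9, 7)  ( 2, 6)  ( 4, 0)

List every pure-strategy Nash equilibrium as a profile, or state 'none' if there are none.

(A,P): not NE [P2→S gives 10>4]
(A,Q): not NE [P1→C gives 9>4; P2→S gives 10>4]
(A,R): not NE [P1→B gives 8>5; P2→S gives 10>9]
(A,S): NE
(B,P): not NE [P1→A gives 7>0; P2→Q gives 10>9]
(B,Q): NE
(B,R): not NE [P2→Q gives 10>8]
(B,S): not NE [P1→A gives 5>4; P2→Q gives 10>5]
(C,P): not NE [P1→A gives 7>6]
(C,Q): not NE [P2→P gives 8>7]
(C,R): not NE [P1→B gives 8>2; P2→P gives 8>6]
(C,S): not NE [P1→A gives 5>4; P2→P gives 8>0]

NE set: (A,S), (B,Q)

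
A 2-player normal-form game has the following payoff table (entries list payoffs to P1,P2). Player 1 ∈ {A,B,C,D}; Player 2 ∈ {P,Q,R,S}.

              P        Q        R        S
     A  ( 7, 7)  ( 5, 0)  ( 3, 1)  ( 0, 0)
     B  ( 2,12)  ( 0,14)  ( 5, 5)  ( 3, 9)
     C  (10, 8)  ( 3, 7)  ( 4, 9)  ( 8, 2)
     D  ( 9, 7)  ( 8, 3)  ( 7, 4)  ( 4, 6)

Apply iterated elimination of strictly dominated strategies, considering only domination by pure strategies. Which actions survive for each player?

P1 drop A (D beats it: P:9>7 Q:8>5 R:7>3 S:4>0)
P1 drop B (D beats it: P:9>2 Q:8>0 R:7>5 S:4>3)
P2 drop Q (P beats it: C:8>7 D:7>3)
P2 drop S (P beats it: C:8>2 D:7>6)
P1→{C,D} P2→{P,R}

Remaining: P1:{C,D} P2:{P,R}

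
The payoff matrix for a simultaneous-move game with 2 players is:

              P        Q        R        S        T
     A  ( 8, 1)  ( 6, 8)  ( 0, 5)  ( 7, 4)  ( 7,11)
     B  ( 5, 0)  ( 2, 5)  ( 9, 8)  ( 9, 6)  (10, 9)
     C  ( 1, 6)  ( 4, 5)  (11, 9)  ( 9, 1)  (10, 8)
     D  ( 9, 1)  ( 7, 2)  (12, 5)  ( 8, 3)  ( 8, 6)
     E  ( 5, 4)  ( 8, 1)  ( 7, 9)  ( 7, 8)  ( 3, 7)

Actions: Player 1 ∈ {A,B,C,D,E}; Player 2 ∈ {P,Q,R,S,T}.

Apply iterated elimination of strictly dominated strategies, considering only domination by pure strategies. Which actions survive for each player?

P1 drop A (D beats it: P:9>8 Q:7>6 R:12>0 S:8>7 T:8>7)
P2 drop P (R beats it: B:8>0 C:9>6 D:5>1 E:9>4)
P2 drop Q (R beats it: B:8>5 C:9>5 D:5>2 E:9>1)
P1 drop E (B beats it: R:9>7 S:9>7 T:10>3)
P2 drop S (R beats it: B:8>6 C:9>1 D:5>3)
P1→{B,C,D} P2→{R,T}

Remaining: P1:{B,C,D} P2:{R,T}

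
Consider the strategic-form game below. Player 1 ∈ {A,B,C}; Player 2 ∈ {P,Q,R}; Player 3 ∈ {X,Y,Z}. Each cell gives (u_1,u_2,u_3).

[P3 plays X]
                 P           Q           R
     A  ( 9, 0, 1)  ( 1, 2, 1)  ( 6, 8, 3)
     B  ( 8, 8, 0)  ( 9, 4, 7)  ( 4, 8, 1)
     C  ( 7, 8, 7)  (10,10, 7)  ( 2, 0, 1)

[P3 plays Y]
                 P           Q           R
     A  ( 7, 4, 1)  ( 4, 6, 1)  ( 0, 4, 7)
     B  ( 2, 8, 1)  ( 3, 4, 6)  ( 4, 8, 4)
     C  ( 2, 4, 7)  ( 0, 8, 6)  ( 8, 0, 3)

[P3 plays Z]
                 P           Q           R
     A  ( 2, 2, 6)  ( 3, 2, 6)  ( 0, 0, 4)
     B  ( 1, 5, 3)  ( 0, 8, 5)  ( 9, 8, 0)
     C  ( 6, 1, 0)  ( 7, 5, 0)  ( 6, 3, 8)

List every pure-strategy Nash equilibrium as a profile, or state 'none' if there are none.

(A,P,X): not NE [P2→R gives 8>0; P3→Z gives 6>1]
(A,P,Y): not NE [P2→Q gives 6>4; P3→Z gives 6>1]
(A,P,Z): not NE [P1→C gives 6>2]
(A,Q,X): not NE [P1→C gives 10>1; P2→R gives 8>2; P3→Z gives 6>1]
(A,Q,Y): not NE [P3→Z gives 6>1]
(A,Q,Z): not NE [P1→C gives 7>3]
(A,R,X): not NE [P3→Y gives 7>3]
(A,R,Y): not NE [P1→C gives 8>0; P2→Q gives 6>4]
(A,R,Z): not NE [P1→B gives 9>0; P2→Q gives 2>0; P3→Y gives 7>4]
(B,P,X): not NE [P1→A gives 9>8; P3→Z gives 3>0]
(B,P,Y): not NE [P1→A gives 7>2; P3→Z gives 3>1]
(B,P,Z): not NE [P1→C gives 6>1; P2→R gives 8>5]
(B,Q,X): not NE [P1→C gives 10>9; P2→R gives 8>4]
(B,Q,Y): not NE [P1→A gives 4>3; P2→R gives 8>4; P3→X gives 7>6]
(B,Q,Z): not NE [P1→C gives 7>0; P3→X gives 7>5]
(B,R,X): not NE [P1→A gives 6>4; P3→Y gives 4>1]
(B,R,Y): not NE [P1→C gives 8>4]
(B,R,Z): not NE [P3→Y gives 4>0]
(C,P,X): not NE [P1→A gives 9>7; P2→Q gives 10>8]
(C,P,Y): not NE [P1→A gives 7>2; P2→Q gives 8>4]
(C,P,Z): not NE [P2→Q gives 5>1; P3→Y gives 7>0]
(C,Q,X): NE
(C,Q,Y): not NE [P1→A gives 4>0; P3→X gives 7>6]
(C,Q,Z): not NE [P3→X gives 7>0]
(C,R,X): not NE [P1→A gives 6>2; P2→Q gives 10>0; P3→Z gives 8>1]
(C,R,Y): not NE [P2→Q gives 8>0; P3→Z gives 8>3]
(C,R,Z): not NE [P1→B gives 9>6; P2→Q gives 5>3]

NE set: (C,Q,X)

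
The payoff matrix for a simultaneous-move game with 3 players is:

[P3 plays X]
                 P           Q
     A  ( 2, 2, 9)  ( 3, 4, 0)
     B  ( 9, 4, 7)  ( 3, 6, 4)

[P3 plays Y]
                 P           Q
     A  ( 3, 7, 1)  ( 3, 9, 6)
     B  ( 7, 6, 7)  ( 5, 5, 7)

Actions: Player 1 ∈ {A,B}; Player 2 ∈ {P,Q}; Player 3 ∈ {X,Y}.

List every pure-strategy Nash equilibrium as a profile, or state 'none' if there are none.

(A,P,X): not NE [P1→B gives 9>2; P2→Q gives 4>2]
(A,P,Y): not NE [P1→B gives 7>3; P2→Q gives 9>7; P3→X gives 9>1]
(A,Q,X): not NE [P3→Y gives 6>0]
(A,Q,Y): not NE [P1→B gives 5>3]
(B,P,X): not NE [P2→Q gives 6>4]
(B,P,Y): NE
(B,Q,X): not NE [P3→Y gives 7>4]
(B,Q,Y): not NE [P2→P gives 6>5]

NE set: (B,P,Y)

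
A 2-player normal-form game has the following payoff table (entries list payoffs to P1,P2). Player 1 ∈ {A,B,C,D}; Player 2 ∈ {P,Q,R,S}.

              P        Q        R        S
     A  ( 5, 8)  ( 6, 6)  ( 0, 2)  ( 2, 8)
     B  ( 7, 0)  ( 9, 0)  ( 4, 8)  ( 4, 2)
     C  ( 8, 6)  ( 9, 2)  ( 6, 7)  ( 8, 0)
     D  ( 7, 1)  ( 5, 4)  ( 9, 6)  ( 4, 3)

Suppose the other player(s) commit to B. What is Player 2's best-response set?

BR_2 = {R}

u_2(P vs B) = 0
u_2(Q vs B) = 0
u_2(R vs B) = 8
u_2(S vs B) = 2
max payoff 8 at {R}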